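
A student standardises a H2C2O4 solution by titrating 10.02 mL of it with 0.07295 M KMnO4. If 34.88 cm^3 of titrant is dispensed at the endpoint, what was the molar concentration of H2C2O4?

n(KMnO4) = 0.07295 x 0.03488 = 0.002544 mol.
From the balanced equation, 2 mol KMnO4 reacts with 5 mol H2C2O4, so n(H2C2O4) = 0.002544 x 5/2 = 0.006361 mol.
[H2C2O4] = 0.006361 / 0.01002 L = 0.635 M.

0.635 M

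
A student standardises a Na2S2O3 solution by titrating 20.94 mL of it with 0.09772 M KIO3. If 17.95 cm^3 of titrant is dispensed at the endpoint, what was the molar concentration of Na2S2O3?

n(KIO3) = 0.09772 x 0.01795 = 0.001754 mol.
From the balanced equation, 1 mol KIO3 reacts with 6 mol Na2S2O3, so n(Na2S2O3) = 0.001754 x 6/1 = 0.01052 mol.
[Na2S2O3] = 0.01052 / 0.02094 L = 0.503 M.

0.503 M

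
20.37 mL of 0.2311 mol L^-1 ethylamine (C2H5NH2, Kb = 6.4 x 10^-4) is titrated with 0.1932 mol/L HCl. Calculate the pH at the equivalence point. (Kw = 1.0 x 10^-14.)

5.89

n(C2H5NH2) = 0.2311 x 0.02037 = 0.004708 mol; V(HCl) at equivalence = 0.004708/0.1932 = 0.02437 L.
At equivalence the base is fully converted to C2H5NH3+; total volume = 0.04474 L, so [C2H5NH3+] = 0.004708/0.04474 = 0.1052 M.
Ka(C2H5NH3+) = Kw/Kb = 1.0e-14 / 6.4 x 10^-4 = 1.56e-11.
[H^+] = sqrt(Ka x [C2H5NH3+]) = sqrt(1.56e-11 x 0.1052) = 1.28e-6 M.
pH = -log(1.28e-6) = 5.89.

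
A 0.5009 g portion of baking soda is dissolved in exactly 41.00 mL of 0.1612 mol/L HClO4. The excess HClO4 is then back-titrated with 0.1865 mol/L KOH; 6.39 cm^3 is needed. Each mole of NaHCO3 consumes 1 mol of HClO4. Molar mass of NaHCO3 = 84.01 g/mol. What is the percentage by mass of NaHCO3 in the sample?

90.9%

Total n(HClO4) added = 0.1612 x 0.04100 = 0.006609 mol.
n(KOH) used = 0.1865 x 0.006390 = 0.001192 mol, which equals the excess n(HClO4).
So n(HClO4) consumed by the sample = 0.006609 - 0.001192 = 0.005417 mol.
n(NaHCO3) = 0.005417 / 1 = 0.005417 mol.
mass NaHCO3 = 0.005417 x 84.01 = 0.4551 g, so %NaHCO3 = 0.4551/0.5009 x 100 = 90.9%.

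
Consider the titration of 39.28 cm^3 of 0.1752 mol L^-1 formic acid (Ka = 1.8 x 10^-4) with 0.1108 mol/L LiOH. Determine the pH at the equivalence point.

n(HCOOH) = 0.1752 x 0.03928 = 0.006882 mol; V(LiOH) at equivalence = 0.006882/0.1108 = 0.06211 L.
At equivalence all the acid is converted to HCOO-; total volume = 0.03928 + 0.06211 = 0.1014 L, so [HCOO-] = 0.006882/0.1014 = 0.06787 M.
Kb = Kw/Ka = 1.0e-14 / 1.8 x 10^-4 = 5.56e-11.
[OH^-] = sqrt(Kb x [HCOO-]) = sqrt(5.56e-11 x 0.06787) = 1.94e-6 M.
pOH = 5.71, so pH = 14.00 - 5.71 = 8.29.

8.29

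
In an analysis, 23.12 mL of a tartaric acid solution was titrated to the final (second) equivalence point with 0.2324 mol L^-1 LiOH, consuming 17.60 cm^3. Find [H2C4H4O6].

0.0885 M

n(LiOH) = 0.2324 x 0.01760 = 0.004090 mol.
At the final (second) equivalence point, 2 mol OH^- react per mol H2C4H4O6, so n(H2C4H4O6) = 0.004090 / 2 = 0.002045 mol.
[H2C4H4O6] = 0.002045 / 0.02312 L = 0.0885 M.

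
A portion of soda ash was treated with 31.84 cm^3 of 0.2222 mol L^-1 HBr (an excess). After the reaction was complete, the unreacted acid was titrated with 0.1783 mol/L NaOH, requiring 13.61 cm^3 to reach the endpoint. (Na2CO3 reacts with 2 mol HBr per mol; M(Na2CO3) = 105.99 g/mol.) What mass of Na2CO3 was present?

Total n(HBr) added = 0.2222 x 0.03184 = 0.007075 mol.
n(NaOH) used = 0.1783 x 0.01361 = 0.002427 mol, which equals the excess n(HBr).
So n(HBr) consumed by the sample = 0.007075 - 0.002427 = 0.004648 mol.
n(Na2CO3) = 0.004648 / 2 = 0.002324 mol.
mass = 0.002324 mol x 105.99 g/mol = 0.246 g.

0.246 g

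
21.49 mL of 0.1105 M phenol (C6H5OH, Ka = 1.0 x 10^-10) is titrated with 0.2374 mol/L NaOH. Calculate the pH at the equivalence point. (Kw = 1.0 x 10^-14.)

11.44

n(C6H5OH) = 0.1105 x 0.02149 = 0.002375 mol; V(NaOH) at equivalence = 0.002375/0.2374 = 0.01000 L.
At equivalence all the acid is converted to C6H5O-; total volume = 0.02149 + 0.01000 = 0.03149 L, so [C6H5O-] = 0.002375/0.03149 = 0.07540 M.
Kb = Kw/Ka = 1.0e-14 / 1.0 x 10^-10 = 0.000100.
[OH^-] = sqrt(Kb x [C6H5O-]) = sqrt(0.000100 x 0.07540) = 0.00275 M.
pOH = 2.56, so pH = 14.00 - 2.56 = 11.44.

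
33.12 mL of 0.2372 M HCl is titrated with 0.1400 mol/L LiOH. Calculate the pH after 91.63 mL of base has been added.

n(acid) = 0.2372 x 0.03312 = 0.007856 mol; n(LiOH) added = 0.1400 x 0.09163 = 0.01283 mol.
Base is in excess by 0.01283 - 0.007856 = 0.004972 mol in a total volume of 0.1247 L.
[OH^-] = 0.004972/0.1247 = 0.03986 M, so pOH = 1.40 and pH = 14.00 - 1.40 = 12.60.

12.60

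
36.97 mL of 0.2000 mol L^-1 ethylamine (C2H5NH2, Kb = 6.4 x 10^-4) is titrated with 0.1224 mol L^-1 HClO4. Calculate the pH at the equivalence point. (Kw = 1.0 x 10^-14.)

5.96

n(C2H5NH2) = 0.2000 x 0.03697 = 0.007394 mol; V(HClO4) at equivalence = 0.007394/0.1224 = 0.06041 L.
At equivalence the base is fully converted to C2H5NH3+; total volume = 0.09738 L, so [C2H5NH3+] = 0.007394/0.09738 = 0.07593 M.
Ka(C2H5NH3+) = Kw/Kb = 1.0e-14 / 6.4 x 10^-4 = 1.56e-11.
[H^+] = sqrt(Ka x [C2H5NH3+]) = sqrt(1.56e-11 x 0.07593) = 1.09e-6 M.
pH = -log(1.09e-6) = 5.96.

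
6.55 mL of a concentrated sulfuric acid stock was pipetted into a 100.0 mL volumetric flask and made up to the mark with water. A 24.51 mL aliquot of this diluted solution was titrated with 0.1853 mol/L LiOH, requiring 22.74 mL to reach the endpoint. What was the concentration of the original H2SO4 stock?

n(LiOH) = 0.1853 x 0.02274 = 0.004214 mol.
n(H2SO4) in the aliquot = 0.004214 x 1/2 = 0.002107 mol.
[diluted H2SO4] = 0.002107 / 0.02451 = 0.08596 M.
Dilution factor = 100.0/6.550 = 15.27, so [stock] = 0.08596 x 15.27 = 1.31 M.

1.31 M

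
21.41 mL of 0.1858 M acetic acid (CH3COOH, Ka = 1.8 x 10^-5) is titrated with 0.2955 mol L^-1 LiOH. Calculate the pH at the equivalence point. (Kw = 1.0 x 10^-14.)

n(CH3COOH) = 0.1858 x 0.02141 = 0.003978 mol; V(LiOH) at equivalence = 0.003978/0.2955 = 0.01346 L.
At equivalence all the acid is converted to CH3COO-; total volume = 0.02141 + 0.01346 = 0.03487 L, so [CH3COO-] = 0.003978/0.03487 = 0.1141 M.
Kb = Kw/Ka = 1.0e-14 / 1.8 x 10^-5 = 5.56e-10.
[OH^-] = sqrt(Kb x [CH3COO-]) = sqrt(5.56e-10 x 0.1141) = 7.96e-6 M.
pOH = 5.10, so pH = 14.00 - 5.10 = 8.90.

8.90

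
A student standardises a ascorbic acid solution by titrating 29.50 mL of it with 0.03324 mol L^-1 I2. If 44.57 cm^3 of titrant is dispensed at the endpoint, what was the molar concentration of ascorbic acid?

0.0502 M

n(I2) = 0.03324 x 0.04457 = 0.001482 mol.
From the balanced equation, 1 mol I2 reacts with 1 mol ascorbic acid, so n(ascorbic acid) = 0.001482 x 1/1 = 0.001482 mol.
[ascorbic acid] = 0.001482 / 0.02950 L = 0.0502 M.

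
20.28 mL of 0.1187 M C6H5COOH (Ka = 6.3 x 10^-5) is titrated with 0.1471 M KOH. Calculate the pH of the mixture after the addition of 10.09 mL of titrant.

Initial n(C6H5COOH) = 0.1187 x 0.02028 = 0.002407 mol.
n(KOH) added = 0.1471 x 0.01009 = 0.001484 mol, converting that many moles of C6H5COOH to C6H5COO-.
Remaining n(C6H5COOH) = 0.0009230 mol; n(C6H5COO-) = 0.001484 mol.
By Henderson-Hasselbalch, pH = pKa + log([A^-]/[HA]) = 4.20 + log(0.001484/0.0009230) = 4.20 + (+0.21) = 4.41.

4.41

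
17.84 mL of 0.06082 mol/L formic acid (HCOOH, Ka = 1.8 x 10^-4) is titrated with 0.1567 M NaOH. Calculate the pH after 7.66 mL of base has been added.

11.66

n(acid) = 0.06082 x 0.01784 = 0.001085 mol; n(NaOH) added = 0.1567 x 0.007660 = 0.001200 mol.
Base is in excess by 0.001200 - 0.001085 = 0.0001153 mol in a total volume of 0.02550 L.
[OH^-] = 0.0001153/0.02550 = 0.004521 M, so pOH = 2.34 and pH = 14.00 - 2.34 = 11.66.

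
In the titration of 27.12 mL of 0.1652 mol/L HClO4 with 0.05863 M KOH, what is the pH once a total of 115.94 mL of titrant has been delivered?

n(acid) = 0.1652 x 0.02712 = 0.004480 mol; n(KOH) added = 0.05863 x 0.1159 = 0.006798 mol.
Base is in excess by 0.006798 - 0.004480 = 0.002317 mol in a total volume of 0.1431 L.
[OH^-] = 0.002317/0.1431 = 0.01620 M, so pOH = 1.79 and pH = 14.00 - 1.79 = 12.21.

12.21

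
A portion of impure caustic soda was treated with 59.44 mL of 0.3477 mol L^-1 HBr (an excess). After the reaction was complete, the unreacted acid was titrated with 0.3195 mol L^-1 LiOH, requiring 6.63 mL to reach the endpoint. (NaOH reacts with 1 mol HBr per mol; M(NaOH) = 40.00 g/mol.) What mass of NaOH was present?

Total n(HBr) added = 0.3477 x 0.05944 = 0.02067 mol.
n(LiOH) used = 0.3195 x 0.006630 = 0.002118 mol, which equals the excess n(HBr).
So n(HBr) consumed by the sample = 0.02067 - 0.002118 = 0.01855 mol.
n(NaOH) = 0.01855 / 1 = 0.01855 mol.
mass = 0.01855 mol x 40.00 g/mol = 0.742 g.

0.742 g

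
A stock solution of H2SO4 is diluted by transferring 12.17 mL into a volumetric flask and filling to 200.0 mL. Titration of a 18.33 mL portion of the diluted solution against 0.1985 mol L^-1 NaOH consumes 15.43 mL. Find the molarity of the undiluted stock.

1.37 M

n(NaOH) = 0.1985 x 0.01543 = 0.003063 mol.
n(H2SO4) in the aliquot = 0.003063 x 1/2 = 0.001531 mol.
[diluted H2SO4] = 0.001531 / 0.01833 = 0.08355 M.
Dilution factor = 200.0/12.17 = 16.43, so [stock] = 0.08355 x 16.43 = 1.37 M.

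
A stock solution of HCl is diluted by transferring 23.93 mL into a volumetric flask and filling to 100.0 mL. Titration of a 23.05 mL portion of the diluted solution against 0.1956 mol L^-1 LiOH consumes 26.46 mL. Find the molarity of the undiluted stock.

n(LiOH) = 0.1956 x 0.02646 = 0.005176 mol.
n(HCl) in the aliquot = 0.005176 mol.
[diluted HCl] = 0.005176 / 0.02305 = 0.2245 M.
Dilution factor = 100.0/23.93 = 4.179, so [stock] = 0.2245 x 4.179 = 0.938 M.

0.938 M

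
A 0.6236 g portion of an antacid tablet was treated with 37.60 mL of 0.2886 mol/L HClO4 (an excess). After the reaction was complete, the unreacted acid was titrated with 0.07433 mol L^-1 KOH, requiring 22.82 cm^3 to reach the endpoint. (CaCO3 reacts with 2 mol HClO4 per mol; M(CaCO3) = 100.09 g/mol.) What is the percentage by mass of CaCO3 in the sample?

Total n(HClO4) added = 0.2886 x 0.03760 = 0.01085 mol.
n(KOH) used = 0.07433 x 0.02282 = 0.001696 mol, which equals the excess n(HClO4).
So n(HClO4) consumed by the sample = 0.01085 - 0.001696 = 0.009155 mol.
n(CaCO3) = 0.009155 / 2 = 0.004578 mol.
mass CaCO3 = 0.004578 x 100.09 = 0.4582 g, so %CaCO3 = 0.4582/0.6236 x 100 = 73.5%.

73.5%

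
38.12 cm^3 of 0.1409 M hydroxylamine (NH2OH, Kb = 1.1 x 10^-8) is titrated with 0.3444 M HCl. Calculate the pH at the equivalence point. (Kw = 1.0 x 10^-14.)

3.52

n(NH2OH) = 0.1409 x 0.03812 = 0.005371 mol; V(HCl) at equivalence = 0.005371/0.3444 = 0.01560 L.
At equivalence the base is fully converted to NH3OH+; total volume = 0.05372 L, so [NH3OH+] = 0.005371/0.05372 = 0.09999 M.
Ka(NH3OH+) = Kw/Kb = 1.0e-14 / 1.1 x 10^-8 = 9.09e-7.
[H^+] = sqrt(Ka x [NH3OH+]) = sqrt(9.09e-7 x 0.09999) = 0.000301 M.
pH = -log(0.000301) = 3.52.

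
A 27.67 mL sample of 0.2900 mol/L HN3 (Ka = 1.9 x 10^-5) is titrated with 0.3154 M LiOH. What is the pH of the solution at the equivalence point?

n(HN3) = 0.2900 x 0.02767 = 0.008024 mol; V(LiOH) at equivalence = 0.008024/0.3154 = 0.02544 L.
At equivalence all the acid is converted to N3-; total volume = 0.02767 + 0.02544 = 0.05311 L, so [N3-] = 0.008024/0.05311 = 0.1511 M.
Kb = Kw/Ka = 1.0e-14 / 1.9 x 10^-5 = 5.26e-10.
[OH^-] = sqrt(Kb x [N3-]) = sqrt(5.26e-10 x 0.1511) = 8.92e-6 M.
pOH = 5.05, so pH = 14.00 - 5.05 = 8.95.

8.95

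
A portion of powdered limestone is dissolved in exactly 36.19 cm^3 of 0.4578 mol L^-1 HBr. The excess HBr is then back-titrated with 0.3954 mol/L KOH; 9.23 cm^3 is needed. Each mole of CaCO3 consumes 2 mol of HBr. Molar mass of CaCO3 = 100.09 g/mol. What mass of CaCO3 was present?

Total n(HBr) added = 0.4578 x 0.03619 = 0.01657 mol.
n(KOH) used = 0.3954 x 0.009230 = 0.003650 mol, which equals the excess n(HBr).
So n(HBr) consumed by the sample = 0.01657 - 0.003650 = 0.01292 mol.
n(CaCO3) = 0.01292 / 2 = 0.006459 mol.
mass = 0.006459 mol x 100.09 g/mol = 0.646 g.

0.646 g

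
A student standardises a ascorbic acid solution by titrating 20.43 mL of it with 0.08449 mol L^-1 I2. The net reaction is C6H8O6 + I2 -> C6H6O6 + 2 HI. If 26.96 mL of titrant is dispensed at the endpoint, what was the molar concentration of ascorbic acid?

n(I2) = 0.08449 x 0.02696 = 0.002278 mol.
From the balanced equation, 1 mol I2 reacts with 1 mol ascorbic acid, so n(ascorbic acid) = 0.002278 x 1/1 = 0.002278 mol.
[ascorbic acid] = 0.002278 / 0.02043 L = 0.111 M.

0.111 M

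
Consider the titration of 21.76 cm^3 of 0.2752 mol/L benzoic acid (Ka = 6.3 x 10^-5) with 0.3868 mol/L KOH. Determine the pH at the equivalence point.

n(C6H5COOH) = 0.2752 x 0.02176 = 0.005988 mol; V(KOH) at equivalence = 0.005988/0.3868 = 0.01548 L.
At equivalence all the acid is converted to C6H5COO-; total volume = 0.02176 + 0.01548 = 0.03724 L, so [C6H5COO-] = 0.005988/0.03724 = 0.1608 M.
Kb = Kw/Ka = 1.0e-14 / 6.3 x 10^-5 = 1.59e-10.
[OH^-] = sqrt(Kb x [C6H5COO-]) = sqrt(1.59e-10 x 0.1608) = 5.05e-6 M.
pOH = 5.30, so pH = 14.00 - 5.30 = 8.70.

8.70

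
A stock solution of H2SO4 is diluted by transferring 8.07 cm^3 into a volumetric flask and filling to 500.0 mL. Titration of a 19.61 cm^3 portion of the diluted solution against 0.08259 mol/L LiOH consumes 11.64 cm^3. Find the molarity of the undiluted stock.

n(LiOH) = 0.08259 x 0.01164 = 0.0009613 mol.
n(H2SO4) in the aliquot = 0.0009613 x 1/2 = 0.0004807 mol.
[diluted H2SO4] = 0.0004807 / 0.01961 = 0.02451 M.
Dilution factor = 500.0/8.070 = 61.96, so [stock] = 0.02451 x 61.96 = 1.52 M.

1.52 M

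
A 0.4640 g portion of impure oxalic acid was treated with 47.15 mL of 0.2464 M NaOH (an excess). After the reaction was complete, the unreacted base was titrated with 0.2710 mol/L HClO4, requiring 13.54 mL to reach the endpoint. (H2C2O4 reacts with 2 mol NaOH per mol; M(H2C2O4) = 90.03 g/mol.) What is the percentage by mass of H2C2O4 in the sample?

Total n(NaOH) added = 0.2464 x 0.04715 = 0.01162 mol.
n(HClO4) used = 0.2710 x 0.01354 = 0.003669 mol, which equals the excess n(NaOH).
So n(NaOH) consumed by the sample = 0.01162 - 0.003669 = 0.007948 mol.
n(H2C2O4) = 0.007948 / 2 = 0.003974 mol.
mass H2C2O4 = 0.003974 x 90.03 = 0.3578 g, so %H2C2O4 = 0.3578/0.4640 x 100 = 77.1%.

77.1%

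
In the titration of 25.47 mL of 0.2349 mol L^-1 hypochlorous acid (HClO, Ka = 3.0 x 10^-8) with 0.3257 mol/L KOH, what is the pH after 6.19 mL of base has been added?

Initial n(HClO) = 0.2349 x 0.02547 = 0.005983 mol.
n(KOH) added = 0.3257 x 0.006190 = 0.002016 mol, converting that many moles of HClO to ClO-.
Remaining n(HClO) = 0.003967 mol; n(ClO-) = 0.002016 mol.
By Henderson-Hasselbalch, pH = pKa + log([A^-]/[HA]) = 7.52 + log(0.002016/0.003967) = 7.52 + (-0.29) = 7.23.

7.23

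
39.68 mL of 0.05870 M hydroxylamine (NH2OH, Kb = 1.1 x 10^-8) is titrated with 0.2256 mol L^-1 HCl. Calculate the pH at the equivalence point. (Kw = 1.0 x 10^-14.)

3.69

n(NH2OH) = 0.05870 x 0.03968 = 0.002329 mol; V(HCl) at equivalence = 0.002329/0.2256 = 0.01032 L.
At equivalence the base is fully converted to NH3OH+; total volume = 0.05000 L, so [NH3OH+] = 0.002329/0.05000 = 0.04658 M.
Ka(NH3OH+) = Kw/Kb = 1.0e-14 / 1.1 x 10^-8 = 9.09e-7.
[H^+] = sqrt(Ka x [NH3OH+]) = sqrt(9.09e-7 x 0.04658) = 0.000206 M.
pH = -log(0.000206) = 3.69.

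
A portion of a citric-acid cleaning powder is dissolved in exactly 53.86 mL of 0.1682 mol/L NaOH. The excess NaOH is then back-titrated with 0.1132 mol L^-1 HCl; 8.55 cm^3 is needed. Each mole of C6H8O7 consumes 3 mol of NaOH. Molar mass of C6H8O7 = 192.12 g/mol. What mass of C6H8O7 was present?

Total n(NaOH) added = 0.1682 x 0.05386 = 0.009059 mol.
n(HCl) used = 0.1132 x 0.008550 = 0.0009679 mol, which equals the excess n(NaOH).
So n(NaOH) consumed by the sample = 0.009059 - 0.0009679 = 0.008091 mol.
n(C6H8O7) = 0.008091 / 3 = 0.002697 mol.
mass = 0.002697 mol x 192.12 g/mol = 0.518 g.

0.518 g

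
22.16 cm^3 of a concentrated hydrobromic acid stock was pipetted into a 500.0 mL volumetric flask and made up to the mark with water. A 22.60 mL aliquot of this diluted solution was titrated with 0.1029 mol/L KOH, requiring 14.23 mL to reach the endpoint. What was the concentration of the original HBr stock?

1.46 M

n(KOH) = 0.1029 x 0.01423 = 0.001464 mol.
n(HBr) in the aliquot = 0.001464 mol.
[diluted HBr] = 0.001464 / 0.02260 = 0.06479 M.
Dilution factor = 500.0/22.16 = 22.56, so [stock] = 0.06479 x 22.56 = 1.46 M.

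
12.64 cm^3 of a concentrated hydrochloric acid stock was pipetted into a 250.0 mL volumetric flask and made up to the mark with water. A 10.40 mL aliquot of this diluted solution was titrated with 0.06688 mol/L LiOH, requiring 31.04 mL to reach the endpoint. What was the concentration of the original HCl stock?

3.95 M

n(LiOH) = 0.06688 x 0.03104 = 0.002076 mol.
n(HCl) in the aliquot = 0.002076 mol.
[diluted HCl] = 0.002076 / 0.01040 = 0.1996 M.
Dilution factor = 250.0/12.64 = 19.78, so [stock] = 0.1996 x 19.78 = 3.95 M.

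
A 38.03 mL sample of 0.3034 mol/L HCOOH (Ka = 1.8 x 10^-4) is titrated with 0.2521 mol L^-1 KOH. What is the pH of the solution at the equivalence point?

n(HCOOH) = 0.3034 x 0.03803 = 0.01154 mol; V(KOH) at equivalence = 0.01154/0.2521 = 0.04577 L.
At equivalence all the acid is converted to HCOO-; total volume = 0.03803 + 0.04577 = 0.08380 L, so [HCOO-] = 0.01154/0.08380 = 0.1377 M.
Kb = Kw/Ka = 1.0e-14 / 1.8 x 10^-4 = 5.56e-11.
[OH^-] = sqrt(Kb x [HCOO-]) = sqrt(5.56e-11 x 0.1377) = 2.77e-6 M.
pOH = 5.56, so pH = 14.00 - 5.56 = 8.44.

8.44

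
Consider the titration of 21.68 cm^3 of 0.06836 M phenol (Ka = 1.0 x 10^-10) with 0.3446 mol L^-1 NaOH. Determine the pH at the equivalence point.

11.38

n(C6H5OH) = 0.06836 x 0.02168 = 0.001482 mol; V(NaOH) at equivalence = 0.001482/0.3446 = 0.004301 L.
At equivalence all the acid is converted to C6H5O-; total volume = 0.02168 + 0.004301 = 0.02598 L, so [C6H5O-] = 0.001482/0.02598 = 0.05704 M.
Kb = Kw/Ka = 1.0e-14 / 1.0 x 10^-10 = 0.000100.
[OH^-] = sqrt(Kb x [C6H5O-]) = sqrt(0.000100 x 0.05704) = 0.00239 M.
pOH = 2.62, so pH = 14.00 - 2.62 = 11.38.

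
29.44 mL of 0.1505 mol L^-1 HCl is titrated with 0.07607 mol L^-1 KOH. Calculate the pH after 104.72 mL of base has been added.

n(acid) = 0.1505 x 0.02944 = 0.004431 mol; n(KOH) added = 0.07607 x 0.1047 = 0.007966 mol.
Base is in excess by 0.007966 - 0.004431 = 0.003535 mol in a total volume of 0.1342 L.
[OH^-] = 0.003535/0.1342 = 0.02635 M, so pOH = 1.58 and pH = 14.00 - 1.58 = 12.42.

12.42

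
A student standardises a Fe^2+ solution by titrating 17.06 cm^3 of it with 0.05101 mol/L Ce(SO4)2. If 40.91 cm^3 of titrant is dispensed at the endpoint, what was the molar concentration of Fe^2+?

n(Ce(SO4)2) = 0.05101 x 0.04091 = 0.002087 mol.
From the balanced equation, 1 mol Ce(SO4)2 reacts with 1 mol Fe^2+, so n(Fe^2+) = 0.002087 x 1/1 = 0.002087 mol.
[Fe^2+] = 0.002087 / 0.01706 L = 0.122 M.

0.122 M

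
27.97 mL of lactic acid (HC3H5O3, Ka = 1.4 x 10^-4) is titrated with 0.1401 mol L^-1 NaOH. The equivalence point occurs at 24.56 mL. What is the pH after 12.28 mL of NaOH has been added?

12.28 mL is exactly half the equivalence volume (24.56/2), i.e. the half-equivalence point.
There, n(HA) = n(A^-), so pH = pKa = -log(1.4 x 10^-4) = 3.85.

3.85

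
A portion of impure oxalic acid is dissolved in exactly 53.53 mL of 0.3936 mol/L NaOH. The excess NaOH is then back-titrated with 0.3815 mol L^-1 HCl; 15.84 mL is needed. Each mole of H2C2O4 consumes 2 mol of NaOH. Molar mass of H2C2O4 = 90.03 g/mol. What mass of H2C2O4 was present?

Total n(NaOH) added = 0.3936 x 0.05353 = 0.02107 mol.
n(HCl) used = 0.3815 x 0.01584 = 0.006043 mol, which equals the excess n(NaOH).
So n(NaOH) consumed by the sample = 0.02107 - 0.006043 = 0.01503 mol.
n(H2C2O4) = 0.01503 / 2 = 0.007513 mol.
mass = 0.007513 mol x 90.03 g/mol = 0.676 g.

0.676 g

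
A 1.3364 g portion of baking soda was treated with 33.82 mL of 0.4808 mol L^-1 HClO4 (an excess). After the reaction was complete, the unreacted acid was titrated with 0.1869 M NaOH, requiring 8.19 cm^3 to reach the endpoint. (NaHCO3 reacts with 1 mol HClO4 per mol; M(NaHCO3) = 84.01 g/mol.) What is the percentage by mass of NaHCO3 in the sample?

Total n(HClO4) added = 0.4808 x 0.03382 = 0.01626 mol.
n(NaOH) used = 0.1869 x 0.008190 = 0.001531 mol, which equals the excess n(HClO4).
So n(HClO4) consumed by the sample = 0.01626 - 0.001531 = 0.01473 mol.
n(NaHCO3) = 0.01473 / 1 = 0.01473 mol.
mass NaHCO3 = 0.01473 x 84.01 = 1.237 g, so %NaHCO3 = 1.237/1.3364 x 100 = 92.6%.

92.6%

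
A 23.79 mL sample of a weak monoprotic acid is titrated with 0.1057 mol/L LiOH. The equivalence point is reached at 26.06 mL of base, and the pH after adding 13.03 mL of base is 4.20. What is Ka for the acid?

13.03 mL is half of the equivalence volume, so this is the half-equivalence point where [HA] = [A^-].
At half-equivalence pH = pKa, so pKa = 4.20.
Ka = 10^(-4.20) = 6.3 x 10^-5.

6.3 x 10^-5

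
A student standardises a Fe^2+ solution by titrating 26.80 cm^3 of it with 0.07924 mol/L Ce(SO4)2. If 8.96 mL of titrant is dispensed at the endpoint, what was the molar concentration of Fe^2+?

n(Ce(SO4)2) = 0.07924 x 0.008960 = 0.0007100 mol.
From the balanced equation, 1 mol Ce(SO4)2 reacts with 1 mol Fe^2+, so n(Fe^2+) = 0.0007100 x 1/1 = 0.0007100 mol.
[Fe^2+] = 0.0007100 / 0.02680 L = 0.0265 M.

0.0265 M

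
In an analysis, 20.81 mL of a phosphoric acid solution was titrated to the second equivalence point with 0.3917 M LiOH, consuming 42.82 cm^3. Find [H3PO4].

n(LiOH) = 0.3917 x 0.04282 = 0.01677 mol.
At the second equivalence point, 2 mol OH^- react per mol H3PO4, so n(H3PO4) = 0.01677 / 2 = 0.008386 mol.
[H3PO4] = 0.008386 / 0.02081 L = 0.403 M.

0.403 M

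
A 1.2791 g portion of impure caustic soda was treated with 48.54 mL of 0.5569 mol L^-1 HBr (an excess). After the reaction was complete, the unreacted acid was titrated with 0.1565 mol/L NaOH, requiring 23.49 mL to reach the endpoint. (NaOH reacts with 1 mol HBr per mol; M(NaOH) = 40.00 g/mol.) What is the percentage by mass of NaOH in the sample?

73.0%

Total n(HBr) added = 0.5569 x 0.04854 = 0.02703 mol.
n(NaOH) used = 0.1565 x 0.02349 = 0.003676 mol, which equals the excess n(HBr).
So n(HBr) consumed by the sample = 0.02703 - 0.003676 = 0.02336 mol.
n(NaOH) = 0.02336 / 1 = 0.02336 mol.
mass NaOH = 0.02336 x 40.00 = 0.9342 g, so %NaOH = 0.9342/1.2791 x 100 = 73.0%.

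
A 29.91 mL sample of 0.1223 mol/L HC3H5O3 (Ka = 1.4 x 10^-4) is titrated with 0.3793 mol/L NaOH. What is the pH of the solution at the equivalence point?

n(HC3H5O3) = 0.1223 x 0.02991 = 0.003658 mol; V(NaOH) at equivalence = 0.003658/0.3793 = 0.009644 L.
At equivalence all the acid is converted to C3H5O3-; total volume = 0.02991 + 0.009644 = 0.03955 L, so [C3H5O3-] = 0.003658/0.03955 = 0.09248 M.
Kb = Kw/Ka = 1.0e-14 / 1.4 x 10^-4 = 7.14e-11.
[OH^-] = sqrt(Kb x [C3H5O3-]) = sqrt(7.14e-11 x 0.09248) = 2.57e-6 M.
pOH = 5.59, so pH = 14.00 - 5.59 = 8.41.

8.41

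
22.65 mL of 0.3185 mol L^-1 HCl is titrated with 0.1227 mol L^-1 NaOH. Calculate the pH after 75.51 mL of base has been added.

12.32

n(acid) = 0.3185 x 0.02265 = 0.007214 mol; n(NaOH) added = 0.1227 x 0.07551 = 0.009265 mol.
Base is in excess by 0.009265 - 0.007214 = 0.002051 mol in a total volume of 0.09816 L.
[OH^-] = 0.002051/0.09816 = 0.02089 M, so pOH = 1.68 and pH = 14.00 - 1.68 = 12.32.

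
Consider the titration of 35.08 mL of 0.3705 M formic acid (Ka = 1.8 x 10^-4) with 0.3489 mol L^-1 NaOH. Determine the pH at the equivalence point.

8.50

n(HCOOH) = 0.3705 x 0.03508 = 0.01300 mol; V(NaOH) at equivalence = 0.01300/0.3489 = 0.03725 L.
At equivalence all the acid is converted to HCOO-; total volume = 0.03508 + 0.03725 = 0.07233 L, so [HCOO-] = 0.01300/0.07233 = 0.1797 M.
Kb = Kw/Ka = 1.0e-14 / 1.8 x 10^-4 = 5.56e-11.
[OH^-] = sqrt(Kb x [HCOO-]) = sqrt(5.56e-11 x 0.1797) = 3.16e-6 M.
pOH = 5.50, so pH = 14.00 - 5.50 = 8.50.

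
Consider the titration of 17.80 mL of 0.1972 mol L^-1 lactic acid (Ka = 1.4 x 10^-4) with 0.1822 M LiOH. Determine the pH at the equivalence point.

8.42

n(HC3H5O3) = 0.1972 x 0.01780 = 0.003510 mol; V(LiOH) at equivalence = 0.003510/0.1822 = 0.01927 L.
At equivalence all the acid is converted to C3H5O3-; total volume = 0.01780 + 0.01927 = 0.03707 L, so [C3H5O3-] = 0.003510/0.03707 = 0.09470 M.
Kb = Kw/Ka = 1.0e-14 / 1.4 x 10^-4 = 7.14e-11.
[OH^-] = sqrt(Kb x [C3H5O3-]) = sqrt(7.14e-11 x 0.09470) = 2.60e-6 M.
pOH = 5.58, so pH = 14.00 - 5.58 = 8.42.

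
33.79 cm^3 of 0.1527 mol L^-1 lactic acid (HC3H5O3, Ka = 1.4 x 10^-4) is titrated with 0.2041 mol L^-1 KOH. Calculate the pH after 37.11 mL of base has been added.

n(acid) = 0.1527 x 0.03379 = 0.005160 mol; n(KOH) added = 0.2041 x 0.03711 = 0.007574 mol.
Base is in excess by 0.007574 - 0.005160 = 0.002414 mol in a total volume of 0.07090 L.
[OH^-] = 0.002414/0.07090 = 0.03405 M, so pOH = 1.47 and pH = 14.00 - 1.47 = 12.53.

12.53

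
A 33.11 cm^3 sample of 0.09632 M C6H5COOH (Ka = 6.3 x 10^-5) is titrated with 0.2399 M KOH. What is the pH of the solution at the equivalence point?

8.52

n(C6H5COOH) = 0.09632 x 0.03311 = 0.003189 mol; V(KOH) at equivalence = 0.003189/0.2399 = 0.01329 L.
At equivalence all the acid is converted to C6H5COO-; total volume = 0.03311 + 0.01329 = 0.04640 L, so [C6H5COO-] = 0.003189/0.04640 = 0.06873 M.
Kb = Kw/Ka = 1.0e-14 / 6.3 x 10^-5 = 1.59e-10.
[OH^-] = sqrt(Kb x [C6H5COO-]) = sqrt(1.59e-10 x 0.06873) = 3.30e-6 M.
pOH = 5.48, so pH = 14.00 - 5.48 = 8.52.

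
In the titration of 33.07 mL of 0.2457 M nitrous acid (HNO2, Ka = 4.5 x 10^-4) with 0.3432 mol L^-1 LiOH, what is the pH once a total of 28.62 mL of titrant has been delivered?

n(acid) = 0.2457 x 0.03307 = 0.008125 mol; n(LiOH) added = 0.3432 x 0.02862 = 0.009822 mol.
Base is in excess by 0.009822 - 0.008125 = 0.001697 mol in a total volume of 0.06169 L.
[OH^-] = 0.001697/0.06169 = 0.02751 M, so pOH = 1.56 and pH = 14.00 - 1.56 = 12.44.

12.44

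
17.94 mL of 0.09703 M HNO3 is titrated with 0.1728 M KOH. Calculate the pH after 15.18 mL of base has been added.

n(acid) = 0.09703 x 0.01794 = 0.001741 mol; n(KOH) added = 0.1728 x 0.01518 = 0.002623 mol.
Base is in excess by 0.002623 - 0.001741 = 0.0008824 mol in a total volume of 0.03312 L.
[OH^-] = 0.0008824/0.03312 = 0.02664 M, so pOH = 1.57 and pH = 14.00 - 1.57 = 12.43.

12.43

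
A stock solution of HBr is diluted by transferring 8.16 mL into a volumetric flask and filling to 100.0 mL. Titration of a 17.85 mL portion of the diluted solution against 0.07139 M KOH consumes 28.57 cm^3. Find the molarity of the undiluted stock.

1.40 M

n(KOH) = 0.07139 x 0.02857 = 0.002040 mol.
n(HBr) in the aliquot = 0.002040 mol.
[diluted HBr] = 0.002040 / 0.01785 = 0.1143 M.
Dilution factor = 100.0/8.160 = 12.25, so [stock] = 0.1143 x 12.25 = 1.40 M.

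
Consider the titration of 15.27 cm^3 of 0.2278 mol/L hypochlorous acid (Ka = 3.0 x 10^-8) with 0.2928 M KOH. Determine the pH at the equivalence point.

n(HClO) = 0.2278 x 0.01527 = 0.003479 mol; V(KOH) at equivalence = 0.003479/0.2928 = 0.01188 L.
At equivalence all the acid is converted to ClO-; total volume = 0.01527 + 0.01188 = 0.02715 L, so [ClO-] = 0.003479/0.02715 = 0.1281 M.
Kb = Kw/Ka = 1.0e-14 / 3.0 x 10^-8 = 3.33e-7.
[OH^-] = sqrt(Kb x [ClO-]) = sqrt(3.33e-7 x 0.1281) = 0.000207 M.
pOH = 3.68, so pH = 14.00 - 3.68 = 10.32.

10.32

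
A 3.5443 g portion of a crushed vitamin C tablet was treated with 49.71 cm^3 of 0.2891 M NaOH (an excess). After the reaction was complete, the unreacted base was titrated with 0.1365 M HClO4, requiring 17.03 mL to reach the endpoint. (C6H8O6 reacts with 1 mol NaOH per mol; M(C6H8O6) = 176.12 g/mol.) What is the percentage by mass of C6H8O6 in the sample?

59.9%

Total n(NaOH) added = 0.2891 x 0.04971 = 0.01437 mol.
n(HClO4) used = 0.1365 x 0.01703 = 0.002325 mol, which equals the excess n(NaOH).
So n(NaOH) consumed by the sample = 0.01437 - 0.002325 = 0.01205 mol.
n(C6H8O6) = 0.01205 / 1 = 0.01205 mol.
mass C6H8O6 = 0.01205 x 176.12 = 2.122 g, so %C6H8O6 = 2.122/3.5443 x 100 = 59.9%.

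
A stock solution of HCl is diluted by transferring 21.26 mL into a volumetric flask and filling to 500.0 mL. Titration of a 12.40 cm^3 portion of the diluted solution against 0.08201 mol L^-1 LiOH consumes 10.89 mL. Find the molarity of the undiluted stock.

1.69 M

n(LiOH) = 0.08201 x 0.01089 = 0.0008931 mol.
n(HCl) in the aliquot = 0.0008931 mol.
[diluted HCl] = 0.0008931 / 0.01240 = 0.07202 M.
Dilution factor = 500.0/21.26 = 23.52, so [stock] = 0.07202 x 23.52 = 1.69 M.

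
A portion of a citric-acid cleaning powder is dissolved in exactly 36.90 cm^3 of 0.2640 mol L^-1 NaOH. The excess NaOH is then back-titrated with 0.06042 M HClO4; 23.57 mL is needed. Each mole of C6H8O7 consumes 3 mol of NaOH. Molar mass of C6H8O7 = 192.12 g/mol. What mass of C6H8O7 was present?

0.533 g

Total n(NaOH) added = 0.2640 x 0.03690 = 0.009742 mol.
n(HClO4) used = 0.06042 x 0.02357 = 0.001424 mol, which equals the excess n(NaOH).
So n(NaOH) consumed by the sample = 0.009742 - 0.001424 = 0.008318 mol.
n(C6H8O7) = 0.008318 / 3 = 0.002773 mol.
mass = 0.002773 mol x 192.12 g/mol = 0.533 g.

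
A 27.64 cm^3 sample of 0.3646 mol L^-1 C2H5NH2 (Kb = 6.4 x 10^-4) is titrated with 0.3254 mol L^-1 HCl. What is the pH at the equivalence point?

n(C2H5NH2) = 0.3646 x 0.02764 = 0.01008 mol; V(HCl) at equivalence = 0.01008/0.3254 = 0.03097 L.
At equivalence the base is fully converted to C2H5NH3+; total volume = 0.05861 L, so [C2H5NH3+] = 0.01008/0.05861 = 0.1719 M.
Ka(C2H5NH3+) = Kw/Kb = 1.0e-14 / 6.4 x 10^-4 = 1.56e-11.
[H^+] = sqrt(Ka x [C2H5NH3+]) = sqrt(1.56e-11 x 0.1719) = 1.64e-6 M.
pH = -log(1.64e-6) = 5.79.

5.79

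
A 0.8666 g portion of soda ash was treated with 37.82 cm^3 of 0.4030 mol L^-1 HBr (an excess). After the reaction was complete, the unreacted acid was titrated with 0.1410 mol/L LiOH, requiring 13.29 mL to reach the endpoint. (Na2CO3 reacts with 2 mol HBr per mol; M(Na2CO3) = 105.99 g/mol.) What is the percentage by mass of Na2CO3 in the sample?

Total n(HBr) added = 0.4030 x 0.03782 = 0.01524 mol.
n(LiOH) used = 0.1410 x 0.01329 = 0.001874 mol, which equals the excess n(HBr).
So n(HBr) consumed by the sample = 0.01524 - 0.001874 = 0.01337 mol.
n(Na2CO3) = 0.01337 / 2 = 0.006684 mol.
mass Na2CO3 = 0.006684 x 105.99 = 0.7084 g, so %Na2CO3 = 0.7084/0.8666 x 100 = 81.7%.

81.7%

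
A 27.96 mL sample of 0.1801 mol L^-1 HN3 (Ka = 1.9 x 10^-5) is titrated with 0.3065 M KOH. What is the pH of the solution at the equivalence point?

n(HN3) = 0.1801 x 0.02796 = 0.005036 mol; V(KOH) at equivalence = 0.005036/0.3065 = 0.01643 L.
At equivalence all the acid is converted to N3-; total volume = 0.02796 + 0.01643 = 0.04439 L, so [N3-] = 0.005036/0.04439 = 0.1134 M.
Kb = Kw/Ka = 1.0e-14 / 1.9 x 10^-5 = 5.26e-10.
[OH^-] = sqrt(Kb x [N3-]) = sqrt(5.26e-10 x 0.1134) = 7.73e-6 M.
pOH = 5.11, so pH = 14.00 - 5.11 = 8.89.

8.89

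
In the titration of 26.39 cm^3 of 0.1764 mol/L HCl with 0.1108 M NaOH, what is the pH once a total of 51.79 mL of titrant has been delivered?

12.14

n(acid) = 0.1764 x 0.02639 = 0.004655 mol; n(NaOH) added = 0.1108 x 0.05179 = 0.005738 mol.
Base is in excess by 0.005738 - 0.004655 = 0.001083 mol in a total volume of 0.07818 L.
[OH^-] = 0.001083/0.07818 = 0.01385 M, so pOH = 1.86 and pH = 14.00 - 1.86 = 12.14.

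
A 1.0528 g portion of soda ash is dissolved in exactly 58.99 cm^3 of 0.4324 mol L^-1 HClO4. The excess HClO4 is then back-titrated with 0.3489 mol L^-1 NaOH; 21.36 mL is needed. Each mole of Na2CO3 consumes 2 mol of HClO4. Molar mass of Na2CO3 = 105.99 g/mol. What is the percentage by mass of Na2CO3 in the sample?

Total n(HClO4) added = 0.4324 x 0.05899 = 0.02551 mol.
n(NaOH) used = 0.3489 x 0.02136 = 0.007453 mol, which equals the excess n(HClO4).
So n(HClO4) consumed by the sample = 0.02551 - 0.007453 = 0.01805 mol.
n(Na2CO3) = 0.01805 / 2 = 0.009027 mol.
mass Na2CO3 = 0.009027 x 105.99 = 0.9568 g, so %Na2CO3 = 0.9568/1.0528 x 100 = 90.9%.

90.9%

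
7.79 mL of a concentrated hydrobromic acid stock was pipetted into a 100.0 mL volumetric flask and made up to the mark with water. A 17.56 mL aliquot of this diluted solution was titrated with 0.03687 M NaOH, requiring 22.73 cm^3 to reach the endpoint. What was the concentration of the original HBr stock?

0.613 M

n(NaOH) = 0.03687 x 0.02273 = 0.0008381 mol.
n(HBr) in the aliquot = 0.0008381 mol.
[diluted HBr] = 0.0008381 / 0.01756 = 0.04773 M.
Dilution factor = 100.0/7.790 = 12.84, so [stock] = 0.04773 x 12.84 = 0.613 M.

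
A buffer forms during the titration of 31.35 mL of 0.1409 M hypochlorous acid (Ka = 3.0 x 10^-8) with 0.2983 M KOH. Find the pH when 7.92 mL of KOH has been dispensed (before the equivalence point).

Initial n(HClO) = 0.1409 x 0.03135 = 0.004417 mol.
n(KOH) added = 0.2983 x 0.007920 = 0.002363 mol, converting that many moles of HClO to ClO-.
Remaining n(HClO) = 0.002055 mol; n(ClO-) = 0.002363 mol.
By Henderson-Hasselbalch, pH = pKa + log([A^-]/[HA]) = 7.52 + log(0.002363/0.002055) = 7.52 + (+0.06) = 7.58.

7.58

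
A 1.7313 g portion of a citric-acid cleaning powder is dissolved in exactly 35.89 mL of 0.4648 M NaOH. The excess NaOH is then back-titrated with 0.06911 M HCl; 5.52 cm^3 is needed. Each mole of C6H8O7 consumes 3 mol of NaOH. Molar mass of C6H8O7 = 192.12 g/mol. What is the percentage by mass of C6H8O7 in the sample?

60.3%

Total n(NaOH) added = 0.4648 x 0.03589 = 0.01668 mol.
n(HCl) used = 0.06911 x 0.005520 = 0.0003815 mol, which equals the excess n(NaOH).
So n(NaOH) consumed by the sample = 0.01668 - 0.0003815 = 0.01630 mol.
n(C6H8O7) = 0.01630 / 3 = 0.005433 mol.
mass C6H8O7 = 0.005433 x 192.12 = 1.044 g, so %C6H8O7 = 1.044/1.7313 x 100 = 60.3%.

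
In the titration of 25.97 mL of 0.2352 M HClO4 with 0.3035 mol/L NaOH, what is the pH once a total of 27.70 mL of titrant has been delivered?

12.63

n(acid) = 0.2352 x 0.02597 = 0.006108 mol; n(NaOH) added = 0.3035 x 0.02770 = 0.008407 mol.
Base is in excess by 0.008407 - 0.006108 = 0.002299 mol in a total volume of 0.05367 L.
[OH^-] = 0.002299/0.05367 = 0.04283 M, so pOH = 1.37 and pH = 14.00 - 1.37 = 12.63.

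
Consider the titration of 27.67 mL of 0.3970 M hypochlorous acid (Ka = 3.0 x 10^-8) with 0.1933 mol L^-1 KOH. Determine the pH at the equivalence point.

10.32

n(HClO) = 0.3970 x 0.02767 = 0.01098 mol; V(KOH) at equivalence = 0.01098/0.1933 = 0.05683 L.
At equivalence all the acid is converted to ClO-; total volume = 0.02767 + 0.05683 = 0.08450 L, so [ClO-] = 0.01098/0.08450 = 0.1300 M.
Kb = Kw/Ka = 1.0e-14 / 3.0 x 10^-8 = 3.33e-7.
[OH^-] = sqrt(Kb x [ClO-]) = sqrt(3.33e-7 x 0.1300) = 0.000208 M.
pOH = 3.68, so pH = 14.00 - 3.68 = 10.32.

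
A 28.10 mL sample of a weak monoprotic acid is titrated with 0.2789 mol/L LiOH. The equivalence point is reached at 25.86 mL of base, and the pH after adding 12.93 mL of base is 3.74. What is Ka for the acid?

12.93 mL is half of the equivalence volume, so this is the half-equivalence point where [HA] = [A^-].
At half-equivalence pH = pKa, so pKa = 3.74.
Ka = 10^(-3.74) = 1.8 x 10^-4.

1.8 x 10^-4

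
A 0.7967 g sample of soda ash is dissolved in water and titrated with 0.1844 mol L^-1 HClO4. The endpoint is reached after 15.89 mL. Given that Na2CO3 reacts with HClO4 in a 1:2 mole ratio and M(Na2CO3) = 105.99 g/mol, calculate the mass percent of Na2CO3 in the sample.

19.5%

n(HClO4) = 0.1844 x 0.01589 = 0.002930 mol.
n(Na2CO3) = 0.002930 / 2 = 0.001465 mol.
mass of Na2CO3 = 0.001465 x 105.99 = 0.1553 g.
% purity = 0.1553 / 0.7967 x 100 = 19.5%.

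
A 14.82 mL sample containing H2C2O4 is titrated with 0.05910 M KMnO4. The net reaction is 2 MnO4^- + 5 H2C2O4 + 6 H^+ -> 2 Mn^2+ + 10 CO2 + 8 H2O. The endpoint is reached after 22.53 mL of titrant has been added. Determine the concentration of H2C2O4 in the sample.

n(KMnO4) = 0.05910 x 0.02253 = 0.001332 mol.
From the balanced equation, 2 mol KMnO4 reacts with 5 mol H2C2O4, so n(H2C2O4) = 0.001332 x 5/2 = 0.003329 mol.
[H2C2O4] = 0.003329 / 0.01482 L = 0.225 M.

0.225 M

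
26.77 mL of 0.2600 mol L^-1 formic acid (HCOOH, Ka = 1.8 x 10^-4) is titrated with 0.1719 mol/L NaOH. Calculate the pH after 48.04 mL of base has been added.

n(acid) = 0.2600 x 0.02677 = 0.006960 mol; n(NaOH) added = 0.1719 x 0.04804 = 0.008258 mol.
Base is in excess by 0.008258 - 0.006960 = 0.001298 mol in a total volume of 0.07481 L.
[OH^-] = 0.001298/0.07481 = 0.01735 M, so pOH = 1.76 and pH = 14.00 - 1.76 = 12.24.

12.24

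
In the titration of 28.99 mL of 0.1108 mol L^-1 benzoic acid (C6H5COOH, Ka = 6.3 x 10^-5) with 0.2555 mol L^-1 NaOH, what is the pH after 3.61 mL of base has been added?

3.81

Initial n(C6H5COOH) = 0.1108 x 0.02899 = 0.003212 mol.
n(NaOH) added = 0.2555 x 0.003610 = 0.0009224 mol, converting that many moles of C6H5COOH to C6H5COO-.
Remaining n(C6H5COOH) = 0.002290 mol; n(C6H5COO-) = 0.0009224 mol.
By Henderson-Hasselbalch, pH = pKa + log([A^-]/[HA]) = 4.20 + log(0.0009224/0.002290) = 4.20 + (-0.39) = 3.81.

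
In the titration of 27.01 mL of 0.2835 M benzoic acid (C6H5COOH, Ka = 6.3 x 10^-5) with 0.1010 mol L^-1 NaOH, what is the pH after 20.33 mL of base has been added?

3.76

Initial n(C6H5COOH) = 0.2835 x 0.02701 = 0.007657 mol.
n(NaOH) added = 0.1010 x 0.02033 = 0.002053 mol, converting that many moles of C6H5COOH to C6H5COO-.
Remaining n(C6H5COOH) = 0.005604 mol; n(C6H5COO-) = 0.002053 mol.
By Henderson-Hasselbalch, pH = pKa + log([A^-]/[HA]) = 4.20 + log(0.002053/0.005604) = 4.20 + (-0.44) = 3.76.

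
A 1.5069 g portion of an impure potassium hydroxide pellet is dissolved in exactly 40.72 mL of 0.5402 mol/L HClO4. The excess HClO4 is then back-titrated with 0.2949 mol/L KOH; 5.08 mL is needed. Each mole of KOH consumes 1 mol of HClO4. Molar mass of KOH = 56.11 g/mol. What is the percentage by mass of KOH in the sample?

Total n(HClO4) added = 0.5402 x 0.04072 = 0.02200 mol.
n(KOH) used = 0.2949 x 0.005080 = 0.001498 mol, which equals the excess n(HClO4).
So n(HClO4) consumed by the sample = 0.02200 - 0.001498 = 0.02050 mol.
n(KOH) = 0.02050 / 1 = 0.02050 mol.
mass KOH = 0.02050 x 56.11 = 1.150 g, so %KOH = 1.150/1.5069 x 100 = 76.3%.

76.3%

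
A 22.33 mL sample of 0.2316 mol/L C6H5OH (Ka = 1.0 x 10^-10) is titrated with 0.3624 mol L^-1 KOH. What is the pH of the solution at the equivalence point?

n(C6H5OH) = 0.2316 x 0.02233 = 0.005172 mol; V(KOH) at equivalence = 0.005172/0.3624 = 0.01427 L.
At equivalence all the acid is converted to C6H5O-; total volume = 0.02233 + 0.01427 = 0.03660 L, so [C6H5O-] = 0.005172/0.03660 = 0.1413 M.
Kb = Kw/Ka = 1.0e-14 / 1.0 x 10^-10 = 0.000100.
[OH^-] = sqrt(Kb x [C6H5O-]) = sqrt(0.000100 x 0.1413) = 0.00376 M.
pOH = 2.42, so pH = 14.00 - 2.42 = 11.58.

11.58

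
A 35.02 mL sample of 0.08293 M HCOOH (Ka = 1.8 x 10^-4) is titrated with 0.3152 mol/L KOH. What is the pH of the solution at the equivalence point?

8.28

n(HCOOH) = 0.08293 x 0.03502 = 0.002904 mol; V(KOH) at equivalence = 0.002904/0.3152 = 0.009214 L.
At equivalence all the acid is converted to HCOO-; total volume = 0.03502 + 0.009214 = 0.04423 L, so [HCOO-] = 0.002904/0.04423 = 0.06566 M.
Kb = Kw/Ka = 1.0e-14 / 1.8 x 10^-4 = 5.56e-11.
[OH^-] = sqrt(Kb x [HCOO-]) = sqrt(5.56e-11 x 0.06566) = 1.91e-6 M.
pOH = 5.72, so pH = 14.00 - 5.72 = 8.28.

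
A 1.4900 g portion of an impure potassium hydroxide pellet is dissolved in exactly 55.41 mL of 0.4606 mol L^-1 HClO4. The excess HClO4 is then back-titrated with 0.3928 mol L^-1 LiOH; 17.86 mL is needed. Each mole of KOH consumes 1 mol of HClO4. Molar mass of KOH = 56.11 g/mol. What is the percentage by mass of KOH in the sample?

69.7%

Total n(HClO4) added = 0.4606 x 0.05541 = 0.02552 mol.
n(LiOH) used = 0.3928 x 0.01786 = 0.007015 mol, which equals the excess n(HClO4).
So n(HClO4) consumed by the sample = 0.02552 - 0.007015 = 0.01851 mol.
n(KOH) = 0.01851 / 1 = 0.01851 mol.
mass KOH = 0.01851 x 56.11 = 1.038 g, so %KOH = 1.038/1.4900 x 100 = 69.7%.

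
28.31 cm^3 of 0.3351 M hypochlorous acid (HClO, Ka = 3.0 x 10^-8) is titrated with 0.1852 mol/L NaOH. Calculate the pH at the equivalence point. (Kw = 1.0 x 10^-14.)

n(HClO) = 0.3351 x 0.02831 = 0.009487 mol; V(NaOH) at equivalence = 0.009487/0.1852 = 0.05122 L.
At equivalence all the acid is converted to ClO-; total volume = 0.02831 + 0.05122 = 0.07953 L, so [ClO-] = 0.009487/0.07953 = 0.1193 M.
Kb = Kw/Ka = 1.0e-14 / 3.0 x 10^-8 = 3.33e-7.
[OH^-] = sqrt(Kb x [ClO-]) = sqrt(3.33e-7 x 0.1193) = 0.000199 M.
pOH = 3.70, so pH = 14.00 - 3.70 = 10.30.

10.30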